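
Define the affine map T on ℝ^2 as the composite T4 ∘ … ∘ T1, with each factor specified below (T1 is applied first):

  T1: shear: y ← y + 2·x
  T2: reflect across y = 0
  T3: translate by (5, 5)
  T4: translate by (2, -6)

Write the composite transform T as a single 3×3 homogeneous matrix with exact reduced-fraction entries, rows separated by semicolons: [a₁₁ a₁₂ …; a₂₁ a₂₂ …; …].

T = [1 0 7; -2 -1 -1; 0 0 1]

T1 = [1 0 0; 2 1 0; 0 0 1]
T2·T1 = [1 0 0; -2 -1 0; 0 0 1]
T3·…·T1 = [1 0 5; -2 -1 5; 0 0 1]
T4·…·T1 = [1 0 7; -2 -1 -1; 0 0 1]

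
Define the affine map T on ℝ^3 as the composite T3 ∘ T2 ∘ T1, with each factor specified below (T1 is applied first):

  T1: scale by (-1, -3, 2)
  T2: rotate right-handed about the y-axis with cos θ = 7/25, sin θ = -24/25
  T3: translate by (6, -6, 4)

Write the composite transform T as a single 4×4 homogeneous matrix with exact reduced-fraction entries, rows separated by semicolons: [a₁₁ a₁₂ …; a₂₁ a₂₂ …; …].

T1 = [-1 0 0 0; 0 -3 0 0; 0 0 2 0; 0 0 0 1]
T2·T1 = [-7/25 0 -48/25 0; 0 -3 0 0; -24/25 0 14/25 0; 0 0 0 1]
T3·…·T1 = [-7/25 0 -48/25 6; 0 -3 0 -6; -24/25 0 14/25 4; 0 0 0 1]

T = [-7/25 0 -48/25 6; 0 -3 0 -6; -24/25 0 14/25 4; 0 0 0 1]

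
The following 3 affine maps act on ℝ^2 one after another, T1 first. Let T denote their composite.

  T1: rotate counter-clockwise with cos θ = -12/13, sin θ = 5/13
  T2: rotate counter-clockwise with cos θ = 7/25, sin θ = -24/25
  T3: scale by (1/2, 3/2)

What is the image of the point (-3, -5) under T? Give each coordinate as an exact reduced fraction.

T1 rotate counter-clockwise with cos θ = -12/13, sin θ = 5/13: (-3, -5) → (61/13, 45/13)
T2 rotate counter-clockwise with cos θ = 7/25, sin θ = -24/25: (61/13, 45/13) → (1507/325, -1149/325)
T3 scale by (1/2, 3/2): (1507/325, -1149/325) → (1507/650, -3447/650)

T(p) = (1507/650, -3447/650)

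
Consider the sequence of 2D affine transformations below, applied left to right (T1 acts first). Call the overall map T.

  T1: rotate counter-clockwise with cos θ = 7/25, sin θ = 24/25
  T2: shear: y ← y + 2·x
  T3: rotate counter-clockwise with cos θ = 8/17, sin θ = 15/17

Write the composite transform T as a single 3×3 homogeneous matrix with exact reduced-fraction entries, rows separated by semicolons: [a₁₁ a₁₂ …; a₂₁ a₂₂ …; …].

T = [-514/425 423/425 0; 409/425 -688/425 0; 0 0 1]

T1 = [7/25 -24/25 0; 24/25 7/25 0; 0 0 1]
T2·T1 = [7/25 -24/25 0; 38/25 -41/25 0; 0 0 1]
T3·…·T1 = [-514/425 423/425 0; 409/425 -688/425 0; 0 0 1]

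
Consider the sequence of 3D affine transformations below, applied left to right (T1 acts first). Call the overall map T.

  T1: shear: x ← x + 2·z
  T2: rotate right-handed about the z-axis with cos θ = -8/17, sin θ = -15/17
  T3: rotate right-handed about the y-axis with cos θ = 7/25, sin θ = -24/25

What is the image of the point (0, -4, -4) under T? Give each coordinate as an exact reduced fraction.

T(p) = (332/85, 152/17, -76/85)

T1 shear: x ← x + 2·z: (0, -4, -4) → (-8, -4, -4)
T2 rotate right-handed about the z-axis with cos θ = -8/17, sin θ = -15/17: (-8, -4, -4) → (4/17, 152/17, -4)
T3 rotate right-handed about the y-axis with cos θ = 7/25, sin θ = -24/25: (4/17, 152/17, -4) → (332/85, 152/17, -76/85)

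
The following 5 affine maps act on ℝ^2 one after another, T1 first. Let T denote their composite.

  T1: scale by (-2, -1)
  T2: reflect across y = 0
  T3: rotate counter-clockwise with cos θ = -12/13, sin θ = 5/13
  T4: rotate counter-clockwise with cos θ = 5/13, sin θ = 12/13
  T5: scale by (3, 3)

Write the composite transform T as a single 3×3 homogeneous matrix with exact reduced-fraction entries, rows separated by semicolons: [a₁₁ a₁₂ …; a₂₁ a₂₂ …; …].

T = [720/169 357/169 0; 714/169 -360/169 0; 0 0 1]

T1 = [-2 0 0; 0 -1 0; 0 0 1]
T2·T1 = [-2 0 0; 0 1 0; 0 0 1]
T3·…·T1 = [24/13 -5/13 0; -10/13 -12/13 0; 0 0 1]
T4·…·T1 = [240/169 119/169 0; 238/169 -120/169 0; 0 0 1]
T5·…·T1 = [720/169 357/169 0; 714/169 -360/169 0; 0 0 1]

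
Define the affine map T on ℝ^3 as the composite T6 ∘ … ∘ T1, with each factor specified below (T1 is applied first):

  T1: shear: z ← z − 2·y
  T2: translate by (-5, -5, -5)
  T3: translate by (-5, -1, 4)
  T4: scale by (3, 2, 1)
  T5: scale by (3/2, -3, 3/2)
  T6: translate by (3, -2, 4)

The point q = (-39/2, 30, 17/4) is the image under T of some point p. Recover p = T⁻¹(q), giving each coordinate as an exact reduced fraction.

p = (5, 2/3, 5/2)

T1 = [1 0 0 0; 0 1 0 0; 0 -2 1 0; 0 0 0 1]
T2·T1 = [1 0 0 -5; 0 1 0 -5; 0 -2 1 -5; 0 0 0 1]
T3·…·T1 = [1 0 0 -10; 0 1 0 -6; 0 -2 1 -1; 0 0 0 1]
T4·…·T1 = [3 0 0 -30; 0 2 0 -12; 0 -2 1 -1; 0 0 0 1]
T5·…·T1 = [9/2 0 0 -45; 0 -6 0 36; 0 -3 3/2 -3/2; 0 0 0 1]
T6·…·T1 = [9/2 0 0 -42; 0 -6 0 34; 0 -3 3/2 5/2; 0 0 0 1]
det M = -81/2; M⁻¹ = [2/9 0 0 28/3; 0 -1/6 0 17/3; 0 -1/3 2/3 29/3; 0 0 0 1]
M⁻¹ · (-39/2, 30, 17/4)ᵀ = (5, 2/3, 5/2)ᵀ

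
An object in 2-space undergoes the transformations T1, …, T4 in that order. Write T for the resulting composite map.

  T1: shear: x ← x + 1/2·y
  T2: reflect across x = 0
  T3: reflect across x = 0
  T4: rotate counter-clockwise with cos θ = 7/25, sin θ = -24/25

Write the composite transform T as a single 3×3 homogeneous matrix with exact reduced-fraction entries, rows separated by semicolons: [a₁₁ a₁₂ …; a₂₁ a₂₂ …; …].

T1 = [1 1/2 0; 0 1 0; 0 0 1]
T2·T1 = [-1 -1/2 0; 0 1 0; 0 0 1]
T3·…·T1 = [1 1/2 0; 0 1 0; 0 0 1]
T4·…·T1 = [7/25 11/10 0; -24/25 -1/5 0; 0 0 1]

T = [7/25 11/10 0; -24/25 -1/5 0; 0 0 1]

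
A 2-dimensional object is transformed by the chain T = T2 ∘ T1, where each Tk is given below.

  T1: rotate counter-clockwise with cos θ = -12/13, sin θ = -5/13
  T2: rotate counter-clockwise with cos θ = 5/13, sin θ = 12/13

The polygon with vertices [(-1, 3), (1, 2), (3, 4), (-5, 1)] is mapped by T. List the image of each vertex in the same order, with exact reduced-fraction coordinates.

image vertices: (3, 1), (2, -1), (4, -3), (1, 5)

T1 rotate counter-clockwise with cos θ = -12/13, sin θ = -5/13: (-1, 3) → (27/13, -31/13); (1, 2) → (-2/13, -29/13); (3, 4) → (-16/13, -63/13); (-5, 1) → (5, 1)
T2 rotate counter-clockwise with cos θ = 5/13, sin θ = 12/13: (27/13, -31/13) → (3, 1); (-2/13, -29/13) → (2, -1); (-16/13, -63/13) → (4, -3); (5, 1) → (1, 5)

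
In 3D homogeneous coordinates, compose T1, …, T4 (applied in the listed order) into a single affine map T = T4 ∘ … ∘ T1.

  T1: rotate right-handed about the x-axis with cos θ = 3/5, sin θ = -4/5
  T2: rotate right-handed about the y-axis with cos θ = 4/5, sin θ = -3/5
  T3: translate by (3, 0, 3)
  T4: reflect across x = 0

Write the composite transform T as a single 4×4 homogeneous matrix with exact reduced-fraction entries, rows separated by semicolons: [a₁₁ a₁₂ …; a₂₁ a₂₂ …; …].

T1 = [1 0 0 0; 0 3/5 4/5 0; 0 -4/5 3/5 0; 0 0 0 1]
T2·T1 = [4/5 12/25 -9/25 0; 0 3/5 4/5 0; 3/5 -16/25 12/25 0; 0 0 0 1]
T3·…·T1 = [4/5 12/25 -9/25 3; 0 3/5 4/5 0; 3/5 -16/25 12/25 3; 0 0 0 1]
T4·…·T1 = [-4/5 -12/25 9/25 -3; 0 3/5 4/5 0; 3/5 -16/25 12/25 3; 0 0 0 1]

T = [-4/5 -12/25 9/25 -3; 0 3/5 4/5 0; 3/5 -16/25 12/25 3; 0 0 0 1]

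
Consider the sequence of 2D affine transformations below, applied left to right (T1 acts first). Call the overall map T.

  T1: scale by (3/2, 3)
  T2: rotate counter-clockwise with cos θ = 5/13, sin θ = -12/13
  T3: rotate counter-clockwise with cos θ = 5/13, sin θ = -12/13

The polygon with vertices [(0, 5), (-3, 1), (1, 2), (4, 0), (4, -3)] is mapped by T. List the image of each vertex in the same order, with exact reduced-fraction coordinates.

T1 scale by (3/2, 3): (0, 5) → (0, 15); (-3, 1) → (-9/2, 3); (1, 2) → (3/2, 6); (4, 0) → (6, 0); (4, -3) → (6, -9)
T2 rotate counter-clockwise with cos θ = 5/13, sin θ = -12/13: (0, 15) → (180/13, 75/13); (-9/2, 3) → (27/26, 69/13); (3/2, 6) → (159/26, 12/13); (6, 0) → (30/13, -72/13); (6, -9) → (-6, -9)
T3 rotate counter-clockwise with cos θ = 5/13, sin θ = -12/13: (180/13, 75/13) → (1800/169, -1785/169); (27/26, 69/13) → (1791/338, 183/169); (159/26, 12/13) → (1083/338, -894/169); (30/13, -72/13) → (-714/169, -720/169); (-6, -9) → (-138/13, 27/13)

image vertices: (1800/169, -1785/169), (1791/338, 183/169), (1083/338, -894/169), (-714/169, -720/169), (-138/13, 27/13)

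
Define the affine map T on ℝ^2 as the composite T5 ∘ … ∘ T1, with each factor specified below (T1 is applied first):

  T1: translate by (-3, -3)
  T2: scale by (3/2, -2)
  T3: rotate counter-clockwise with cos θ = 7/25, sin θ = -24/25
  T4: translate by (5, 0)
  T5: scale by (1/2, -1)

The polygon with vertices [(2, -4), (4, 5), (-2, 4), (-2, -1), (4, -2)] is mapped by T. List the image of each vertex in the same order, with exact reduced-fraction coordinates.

T1 translate by (-3, -3): (2, -4) → (-1, -7); (4, 5) → (1, 2); (-2, 4) → (-5, 1); (-2, -1) → (-5, -4); (4, -2) → (1, -5)
T2 scale by (3/2, -2): (-1, -7) → (-3/2, 14); (1, 2) → (3/2, -4); (-5, 1) → (-15/2, -2); (-5, -4) → (-15/2, 8); (1, -5) → (3/2, 10)
T3 rotate counter-clockwise with cos θ = 7/25, sin θ = -24/25: (-3/2, 14) → (651/50, 134/25); (3/2, -4) → (-171/50, -64/25); (-15/2, -2) → (-201/50, 166/25); (-15/2, 8) → (279/50, 236/25); (3/2, 10) → (501/50, 34/25)
T4 translate by (5, 0): (651/50, 134/25) → (901/50, 134/25); (-171/50, -64/25) → (79/50, -64/25); (-201/50, 166/25) → (49/50, 166/25); (279/50, 236/25) → (529/50, 236/25); (501/50, 34/25) → (751/50, 34/25)
T5 scale by (1/2, -1): (901/50, 134/25) → (901/100, -134/25); (79/50, -64/25) → (79/100, 64/25); (49/50, 166/25) → (49/100, -166/25); (529/50, 236/25) → (529/100, -236/25); (751/50, 34/25) → (751/100, -34/25)

image vertices: (901/100, -134/25), (79/100, 64/25), (49/100, -166/25), (529/100, -236/25), (751/100, -34/25)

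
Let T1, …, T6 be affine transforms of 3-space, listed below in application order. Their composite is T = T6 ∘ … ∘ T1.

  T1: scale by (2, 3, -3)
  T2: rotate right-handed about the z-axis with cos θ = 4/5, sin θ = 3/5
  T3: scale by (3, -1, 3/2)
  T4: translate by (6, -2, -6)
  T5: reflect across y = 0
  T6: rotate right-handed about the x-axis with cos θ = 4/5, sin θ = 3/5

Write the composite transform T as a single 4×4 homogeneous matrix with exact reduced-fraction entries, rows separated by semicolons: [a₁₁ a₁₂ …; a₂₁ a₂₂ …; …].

T1 = [2 0 0 0; 0 3 0 0; 0 0 -3 0; 0 0 0 1]
T2·T1 = [8/5 -9/5 0 0; 6/5 12/5 0 0; 0 0 -3 0; 0 0 0 1]
T3·…·T1 = [24/5 -27/5 0 0; -6/5 -12/5 0 0; 0 0 -9/2 0; 0 0 0 1]
T4·…·T1 = [24/5 -27/5 0 6; -6/5 -12/5 0 -2; 0 0 -9/2 -6; 0 0 0 1]
T5·…·T1 = [24/5 -27/5 0 6; 6/5 12/5 0 2; 0 0 -9/2 -6; 0 0 0 1]
T6·…·T1 = [24/5 -27/5 0 6; 24/25 48/25 27/10 26/5; 18/25 36/25 -18/5 -18/5; 0 0 0 1]

T = [24/5 -27/5 0 6; 24/25 48/25 27/10 26/5; 18/25 36/25 -18/5 -18/5; 0 0 0 1]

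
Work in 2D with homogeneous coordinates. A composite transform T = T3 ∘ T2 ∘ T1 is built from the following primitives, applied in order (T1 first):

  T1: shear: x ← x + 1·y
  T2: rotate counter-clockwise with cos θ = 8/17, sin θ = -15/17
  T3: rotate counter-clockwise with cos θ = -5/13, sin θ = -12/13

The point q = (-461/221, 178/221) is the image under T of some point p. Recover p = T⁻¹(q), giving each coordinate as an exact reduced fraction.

p = (3, -1)

T1 = [1 1 0; 0 1 0; 0 0 1]
T2·T1 = [8/17 23/17 0; -15/17 -7/17 0; 0 0 1]
T3·…·T1 = [-220/221 -199/221 0; -21/221 -241/221 0; 0 0 1]
det M = 1; M⁻¹ = [-241/221 199/221 0; 21/221 -220/221 0; 0 0 1]
M⁻¹ · (-461/221, 178/221)ᵀ = (3, -1)ᵀ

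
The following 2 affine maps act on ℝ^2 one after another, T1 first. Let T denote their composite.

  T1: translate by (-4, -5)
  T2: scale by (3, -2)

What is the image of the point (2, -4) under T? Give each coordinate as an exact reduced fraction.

T(p) = (-6, 18)

T1 translate by (-4, -5): (2, -4) → (-2, -9)
T2 scale by (3, -2): (-2, -9) → (-6, 18)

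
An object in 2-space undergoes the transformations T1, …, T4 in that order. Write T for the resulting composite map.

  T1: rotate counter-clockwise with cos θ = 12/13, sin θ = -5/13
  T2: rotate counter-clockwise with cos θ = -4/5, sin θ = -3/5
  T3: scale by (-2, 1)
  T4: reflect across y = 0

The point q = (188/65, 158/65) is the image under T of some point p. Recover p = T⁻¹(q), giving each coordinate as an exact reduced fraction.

T1 = [12/13 5/13 0; -5/13 12/13 0; 0 0 1]
T2·T1 = [-63/65 16/65 0; -16/65 -63/65 0; 0 0 1]
T3·…·T1 = [126/65 -32/65 0; -16/65 -63/65 0; 0 0 1]
T4·…·T1 = [126/65 -32/65 0; 16/65 63/65 0; 0 0 1]
det M = 2; M⁻¹ = [63/130 16/65 0; -8/65 63/65 0; 0 0 1]
M⁻¹ · (188/65, 158/65)ᵀ = (2, 2)ᵀ

p = (2, 2)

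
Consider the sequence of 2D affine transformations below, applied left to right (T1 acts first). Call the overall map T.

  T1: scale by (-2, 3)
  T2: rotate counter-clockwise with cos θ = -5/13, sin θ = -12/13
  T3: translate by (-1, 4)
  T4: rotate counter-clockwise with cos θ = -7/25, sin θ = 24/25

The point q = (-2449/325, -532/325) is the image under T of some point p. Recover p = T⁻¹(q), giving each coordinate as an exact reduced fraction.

p = (2, 0)

T1 = [-2 0 0; 0 3 0; 0 0 1]
T2·T1 = [10/13 36/13 0; 24/13 -15/13 0; 0 0 1]
T3·…·T1 = [10/13 36/13 -1; 24/13 -15/13 4; 0 0 1]
T4·…·T1 = [-646/325 108/325 -89/25; 72/325 969/325 -52/25; 0 0 1]
det M = -6; M⁻¹ = [-323/650 18/325 -43/26; 12/325 323/975 32/39; 0 0 1]
M⁻¹ · (-2449/325, -532/325)ᵀ = (2, 0)ᵀ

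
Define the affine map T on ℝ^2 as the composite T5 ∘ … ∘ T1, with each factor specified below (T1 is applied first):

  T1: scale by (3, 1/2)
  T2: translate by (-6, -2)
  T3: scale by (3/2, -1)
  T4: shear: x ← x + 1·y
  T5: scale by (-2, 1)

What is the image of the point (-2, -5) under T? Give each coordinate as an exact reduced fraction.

T1 scale by (3, 1/2): (-2, -5) → (-6, -5/2)
T2 translate by (-6, -2): (-6, -5/2) → (-12, -9/2)
T3 scale by (3/2, -1): (-12, -9/2) → (-18, 9/2)
T4 shear: x ← x + 1·y: (-18, 9/2) → (-27/2, 9/2)
T5 scale by (-2, 1): (-27/2, 9/2) → (27, 9/2)

T(p) = (27, 9/2)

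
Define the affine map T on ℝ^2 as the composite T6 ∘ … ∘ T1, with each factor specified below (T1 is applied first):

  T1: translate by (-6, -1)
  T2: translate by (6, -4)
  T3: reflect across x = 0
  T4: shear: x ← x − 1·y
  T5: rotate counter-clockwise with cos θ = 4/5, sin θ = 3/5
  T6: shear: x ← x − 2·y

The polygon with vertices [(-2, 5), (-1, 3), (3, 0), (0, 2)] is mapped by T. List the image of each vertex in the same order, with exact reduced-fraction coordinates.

T1 translate by (-6, -1): (-2, 5) → (-8, 4); (-1, 3) → (-7, 2); (3, 0) → (-3, -1); (0, 2) → (-6, 1)
T2 translate by (6, -4): (-8, 4) → (-2, 0); (-7, 2) → (-1, -2); (-3, -1) → (3, -5); (-6, 1) → (0, -3)
T3 reflect across x = 0: (-2, 0) → (2, 0); (-1, -2) → (1, -2); (3, -5) → (-3, -5); (0, -3) → (0, -3)
T4 shear: x ← x − 1·y: (2, 0) → (2, 0); (1, -2) → (3, -2); (-3, -5) → (2, -5); (0, -3) → (3, -3)
T5 rotate counter-clockwise with cos θ = 4/5, sin θ = 3/5: (2, 0) → (8/5, 6/5); (3, -2) → (18/5, 1/5); (2, -5) → (23/5, -14/5); (3, -3) → (21/5, -3/5)
T6 shear: x ← x − 2·y: (8/5, 6/5) → (-4/5, 6/5); (18/5, 1/5) → (16/5, 1/5); (23/5, -14/5) → (51/5, -14/5); (21/5, -3/5) → (27/5, -3/5)

image vertices: (-4/5, 6/5), (16/5, 1/5), (51/5, -14/5), (27/5, -3/5)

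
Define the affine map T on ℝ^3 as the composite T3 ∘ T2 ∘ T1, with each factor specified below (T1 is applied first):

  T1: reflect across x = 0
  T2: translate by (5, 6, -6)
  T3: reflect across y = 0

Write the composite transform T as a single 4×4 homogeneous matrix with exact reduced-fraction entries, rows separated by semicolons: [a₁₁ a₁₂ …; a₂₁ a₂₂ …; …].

T1 = [-1 0 0 0; 0 1 0 0; 0 0 1 0; 0 0 0 1]
T2·T1 = [-1 0 0 5; 0 1 0 6; 0 0 1 -6; 0 0 0 1]
T3·…·T1 = [-1 0 0 5; 0 -1 0 -6; 0 0 1 -6; 0 0 0 1]

T = [-1 0 0 5; 0 -1 0 -6; 0 0 1 -6; 0 0 0 1]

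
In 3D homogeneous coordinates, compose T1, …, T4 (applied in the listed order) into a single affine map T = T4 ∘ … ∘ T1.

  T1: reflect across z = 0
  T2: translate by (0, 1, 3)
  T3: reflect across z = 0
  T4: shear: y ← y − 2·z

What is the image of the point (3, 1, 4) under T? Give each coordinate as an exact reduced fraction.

T1 reflect across z = 0: (3, 1, 4) → (3, 1, -4)
T2 translate by (0, 1, 3): (3, 1, -4) → (3, 2, -1)
T3 reflect across z = 0: (3, 2, -1) → (3, 2, 1)
T4 shear: y ← y − 2·z: (3, 2, 1) → (3, 0, 1)

T(p) = (3, 0, 1)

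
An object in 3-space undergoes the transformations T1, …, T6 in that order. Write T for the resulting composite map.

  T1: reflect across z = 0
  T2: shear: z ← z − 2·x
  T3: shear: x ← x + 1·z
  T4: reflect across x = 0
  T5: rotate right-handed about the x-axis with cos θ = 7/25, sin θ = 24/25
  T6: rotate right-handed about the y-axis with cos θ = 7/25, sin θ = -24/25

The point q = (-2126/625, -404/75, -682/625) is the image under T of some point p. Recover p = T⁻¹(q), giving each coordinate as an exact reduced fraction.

T1 = [1 0 0 0; 0 1 0 0; 0 0 -1 0; 0 0 0 1]
T2·T1 = [1 0 0 0; 0 1 0 0; -2 0 -1 0; 0 0 0 1]
T3·…·T1 = [-1 0 -1 0; 0 1 0 0; -2 0 -1 0; 0 0 0 1]
T4·…·T1 = [1 0 1 0; 0 1 0 0; -2 0 -1 0; 0 0 0 1]
T5·…·T1 = [1 0 1 0; 48/25 7/25 24/25 0; -14/25 24/25 -7/25 0; 0 0 0 1]
T6·…·T1 = [511/625 -576/625 343/625 0; 48/25 7/25 24/25 0; 502/625 168/625 551/625 0; 0 0 0 1]
det M = 1; M⁻¹ = [-7/625 24/25 -649/625 0; -576/625 7/25 168/625 0; 182/625 -24/25 1249/625 0; 0 0 0 1]
M⁻¹ · (-2126/625, -404/75, -682/625)ᵀ = (-4, 4/3, 2)ᵀ

p = (-4, 4/3, 2)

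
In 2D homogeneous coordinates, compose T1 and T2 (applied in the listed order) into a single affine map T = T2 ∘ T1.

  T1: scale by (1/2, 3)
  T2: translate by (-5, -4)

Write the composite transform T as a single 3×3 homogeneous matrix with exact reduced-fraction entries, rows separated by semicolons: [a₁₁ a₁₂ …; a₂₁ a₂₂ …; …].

T = [1/2 0 -5; 0 3 -4; 0 0 1]

T1 = [1/2 0 0; 0 3 0; 0 0 1]
T2·T1 = [1/2 0 -5; 0 3 -4; 0 0 1]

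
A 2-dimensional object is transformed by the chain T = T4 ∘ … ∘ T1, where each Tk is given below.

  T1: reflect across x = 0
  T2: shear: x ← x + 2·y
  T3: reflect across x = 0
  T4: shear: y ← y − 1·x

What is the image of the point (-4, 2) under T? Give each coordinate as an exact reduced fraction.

T(p) = (-8, 10)

T1 reflect across x = 0: (-4, 2) → (4, 2)
T2 shear: x ← x + 2·y: (4, 2) → (8, 2)
T3 reflect across x = 0: (8, 2) → (-8, 2)
T4 shear: y ← y − 1·x: (-8, 2) → (-8, 10)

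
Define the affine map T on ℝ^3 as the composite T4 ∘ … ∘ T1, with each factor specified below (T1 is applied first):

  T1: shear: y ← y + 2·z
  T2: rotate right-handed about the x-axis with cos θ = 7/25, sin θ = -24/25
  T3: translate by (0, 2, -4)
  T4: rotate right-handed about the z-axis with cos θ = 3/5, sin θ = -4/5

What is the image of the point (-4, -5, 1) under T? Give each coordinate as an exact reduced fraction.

T1 shear: y ← y + 2·z: (-4, -5, 1) → (-4, -3, 1)
T2 rotate right-handed about the x-axis with cos θ = 7/25, sin θ = -24/25: (-4, -3, 1) → (-4, 3/25, 79/25)
T3 translate by (0, 2, -4): (-4, 3/25, 79/25) → (-4, 53/25, -21/25)
T4 rotate right-handed about the z-axis with cos θ = 3/5, sin θ = -4/5: (-4, 53/25, -21/25) → (-88/125, 559/125, -21/25)

T(p) = (-88/125, 559/125, -21/25)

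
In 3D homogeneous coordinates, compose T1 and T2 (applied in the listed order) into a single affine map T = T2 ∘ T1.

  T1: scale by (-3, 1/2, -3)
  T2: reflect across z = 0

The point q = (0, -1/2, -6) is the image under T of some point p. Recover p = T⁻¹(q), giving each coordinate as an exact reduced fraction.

T1 = [-3 0 0 0; 0 1/2 0 0; 0 0 -3 0; 0 0 0 1]
T2·T1 = [-3 0 0 0; 0 1/2 0 0; 0 0 3 0; 0 0 0 1]
det M = -9/2; M⁻¹ = [-1/3 0 0 0; 0 2 0 0; 0 0 1/3 0; 0 0 0 1]
M⁻¹ · (0, -1/2, -6)ᵀ = (0, -1, -2)ᵀ

p = (0, -1, -2)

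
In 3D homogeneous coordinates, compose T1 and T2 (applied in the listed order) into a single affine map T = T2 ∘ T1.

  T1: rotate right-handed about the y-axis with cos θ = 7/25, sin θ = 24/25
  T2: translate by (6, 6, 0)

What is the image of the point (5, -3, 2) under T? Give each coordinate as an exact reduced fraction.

T1 rotate right-handed about the y-axis with cos θ = 7/25, sin θ = 24/25: (5, -3, 2) → (83/25, -3, -106/25)
T2 translate by (6, 6, 0): (83/25, -3, -106/25) → (233/25, 3, -106/25)

T(p) = (233/25, 3, -106/25)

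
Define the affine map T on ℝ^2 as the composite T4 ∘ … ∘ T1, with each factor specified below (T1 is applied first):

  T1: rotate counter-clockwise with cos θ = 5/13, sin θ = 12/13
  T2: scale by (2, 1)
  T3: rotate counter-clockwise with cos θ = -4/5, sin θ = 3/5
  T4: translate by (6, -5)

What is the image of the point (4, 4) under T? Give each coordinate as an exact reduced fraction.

T1 rotate counter-clockwise with cos θ = 5/13, sin θ = 12/13: (4, 4) → (-28/13, 68/13)
T2 scale by (2, 1): (-28/13, 68/13) → (-56/13, 68/13)
T3 rotate counter-clockwise with cos θ = -4/5, sin θ = 3/5: (-56/13, 68/13) → (4/13, -88/13)
T4 translate by (6, -5): (4/13, -88/13) → (82/13, -153/13)

T(p) = (82/13, -153/13)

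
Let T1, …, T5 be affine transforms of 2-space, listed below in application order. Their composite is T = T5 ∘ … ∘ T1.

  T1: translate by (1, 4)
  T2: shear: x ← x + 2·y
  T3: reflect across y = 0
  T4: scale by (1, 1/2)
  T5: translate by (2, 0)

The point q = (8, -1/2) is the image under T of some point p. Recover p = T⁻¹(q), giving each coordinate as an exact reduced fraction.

T1 = [1 0 1; 0 1 4; 0 0 1]
T2·T1 = [1 2 9; 0 1 4; 0 0 1]
T3·…·T1 = [1 2 9; 0 -1 -4; 0 0 1]
T4·…·T1 = [1 2 9; 0 -1/2 -2; 0 0 1]
T5·…·T1 = [1 2 11; 0 -1/2 -2; 0 0 1]
det M = -1/2; M⁻¹ = [1 4 -3; 0 -2 -4; 0 0 1]
M⁻¹ · (8, -1/2)ᵀ = (3, -3)ᵀ

p = (3, -3)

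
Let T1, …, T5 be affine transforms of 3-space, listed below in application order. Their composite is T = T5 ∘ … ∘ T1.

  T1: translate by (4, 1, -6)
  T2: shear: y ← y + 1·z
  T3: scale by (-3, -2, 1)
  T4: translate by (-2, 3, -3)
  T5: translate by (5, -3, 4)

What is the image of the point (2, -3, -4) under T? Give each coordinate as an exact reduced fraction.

T(p) = (-15, 24, -9)

T1 translate by (4, 1, -6): (2, -3, -4) → (6, -2, -10)
T2 shear: y ← y + 1·z: (6, -2, -10) → (6, -12, -10)
T3 scale by (-3, -2, 1): (6, -12, -10) → (-18, 24, -10)
T4 translate by (-2, 3, -3): (-18, 24, -10) → (-20, 27, -13)
T5 translate by (5, -3, 4): (-20, 27, -13) → (-15, 24, -9)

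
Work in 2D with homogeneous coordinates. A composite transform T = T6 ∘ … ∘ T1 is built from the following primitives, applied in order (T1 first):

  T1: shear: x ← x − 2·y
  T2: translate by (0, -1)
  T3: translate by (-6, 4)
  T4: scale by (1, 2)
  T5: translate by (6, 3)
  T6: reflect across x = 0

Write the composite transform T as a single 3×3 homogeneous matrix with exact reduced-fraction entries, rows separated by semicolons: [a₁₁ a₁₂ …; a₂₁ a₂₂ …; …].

T1 = [1 -2 0; 0 1 0; 0 0 1]
T2·T1 = [1 -2 0; 0 1 -1; 0 0 1]
T3·…·T1 = [1 -2 -6; 0 1 3; 0 0 1]
T4·…·T1 = [1 -2 -6; 0 2 6; 0 0 1]
T5·…·T1 = [1 -2 0; 0 2 9; 0 0 1]
T6·…·T1 = [-1 2 0; 0 2 9; 0 0 1]

T = [-1 2 0; 0 2 9; 0 0 1]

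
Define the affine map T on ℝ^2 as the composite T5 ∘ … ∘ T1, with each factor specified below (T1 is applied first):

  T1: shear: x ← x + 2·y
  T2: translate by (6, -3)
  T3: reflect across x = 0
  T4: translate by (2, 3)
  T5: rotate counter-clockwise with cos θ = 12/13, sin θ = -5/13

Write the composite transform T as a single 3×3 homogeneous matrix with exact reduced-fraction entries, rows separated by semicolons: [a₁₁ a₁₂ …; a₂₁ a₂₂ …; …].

T1 = [1 2 0; 0 1 0; 0 0 1]
T2·T1 = [1 2 6; 0 1 -3; 0 0 1]
T3·…·T1 = [-1 -2 -6; 0 1 -3; 0 0 1]
T4·…·T1 = [-1 -2 -4; 0 1 0; 0 0 1]
T5·…·T1 = [-12/13 -19/13 -48/13; 5/13 22/13 20/13; 0 0 1]

T = [-12/13 -19/13 -48/13; 5/13 22/13 20/13; 0 0 1]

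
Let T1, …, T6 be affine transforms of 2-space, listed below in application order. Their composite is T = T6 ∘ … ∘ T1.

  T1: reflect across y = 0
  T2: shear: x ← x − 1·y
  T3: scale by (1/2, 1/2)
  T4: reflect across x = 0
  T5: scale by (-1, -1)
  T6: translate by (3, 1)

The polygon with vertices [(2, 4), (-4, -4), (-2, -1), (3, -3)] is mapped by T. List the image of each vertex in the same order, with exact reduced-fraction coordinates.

T1 reflect across y = 0: (2, 4) → (2, -4); (-4, -4) → (-4, 4); (-2, -1) → (-2, 1); (3, -3) → (3, 3)
T2 shear: x ← x − 1·y: (2, -4) → (6, -4); (-4, 4) → (-8, 4); (-2, 1) → (-3, 1); (3, 3) → (0, 3)
T3 scale by (1/2, 1/2): (6, -4) → (3, -2); (-8, 4) → (-4, 2); (-3, 1) → (-3/2, 1/2); (0, 3) → (0, 3/2)
T4 reflect across x = 0: (3, -2) → (-3, -2); (-4, 2) → (4, 2); (-3/2, 1/2) → (3/2, 1/2); (0, 3/2) → (0, 3/2)
T5 scale by (-1, -1): (-3, -2) → (3, 2); (4, 2) → (-4, -2); (3/2, 1/2) → (-3/2, -1/2); (0, 3/2) → (0, -3/2)
T6 translate by (3, 1): (3, 2) → (6, 3); (-4, -2) → (-1, -1); (-3/2, -1/2) → (3/2, 1/2); (0, -3/2) → (3, -1/2)

image vertices: (6, 3), (-1, -1), (3/2, 1/2), (3, -1/2)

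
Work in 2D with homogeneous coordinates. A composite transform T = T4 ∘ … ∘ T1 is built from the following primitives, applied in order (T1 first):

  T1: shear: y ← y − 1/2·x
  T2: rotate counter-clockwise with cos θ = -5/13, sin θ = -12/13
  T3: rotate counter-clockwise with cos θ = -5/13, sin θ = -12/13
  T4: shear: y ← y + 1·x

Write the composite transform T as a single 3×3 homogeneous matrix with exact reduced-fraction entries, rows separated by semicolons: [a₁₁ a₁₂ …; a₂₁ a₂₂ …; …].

T = [-59/169 -120/169 0; 241/338 -239/169 0; 0 0 1]

T1 = [1 0 0; -1/2 1 0; 0 0 1]
T2·T1 = [-11/13 12/13 0; -19/26 -5/13 0; 0 0 1]
T3·…·T1 = [-59/169 -120/169 0; 359/338 -119/169 0; 0 0 1]
T4·…·T1 = [-59/169 -120/169 0; 241/338 -239/169 0; 0 0 1]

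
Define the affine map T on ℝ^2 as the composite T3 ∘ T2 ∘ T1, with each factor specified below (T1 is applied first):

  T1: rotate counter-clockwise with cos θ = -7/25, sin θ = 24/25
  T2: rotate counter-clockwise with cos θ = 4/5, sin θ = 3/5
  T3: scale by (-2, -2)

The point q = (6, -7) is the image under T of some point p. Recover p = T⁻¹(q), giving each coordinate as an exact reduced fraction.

p = (9/2, -1)

T1 = [-7/25 -24/25 0; 24/25 -7/25 0; 0 0 1]
T2·T1 = [-4/5 -3/5 0; 3/5 -4/5 0; 0 0 1]
T3·…·T1 = [8/5 6/5 0; -6/5 8/5 0; 0 0 1]
det M = 4; M⁻¹ = [2/5 -3/10 0; 3/10 2/5 0; 0 0 1]
M⁻¹ · (6, -7)ᵀ = (9/2, -1)ᵀ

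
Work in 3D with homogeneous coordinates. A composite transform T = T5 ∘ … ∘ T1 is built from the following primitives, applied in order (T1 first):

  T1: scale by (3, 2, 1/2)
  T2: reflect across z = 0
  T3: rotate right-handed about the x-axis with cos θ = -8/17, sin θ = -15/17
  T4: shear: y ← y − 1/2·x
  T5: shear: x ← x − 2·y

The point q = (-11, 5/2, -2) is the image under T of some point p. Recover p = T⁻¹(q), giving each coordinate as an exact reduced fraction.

p = (-2, 1, -1)

T1 = [3 0 0 0; 0 2 0 0; 0 0 1/2 0; 0 0 0 1]
T2·T1 = [3 0 0 0; 0 2 0 0; 0 0 -1/2 0; 0 0 0 1]
T3·…·T1 = [3 0 0 0; 0 -16/17 -15/34 0; 0 -30/17 4/17 0; 0 0 0 1]
T4·…·T1 = [3 0 0 0; -3/2 -16/17 -15/34 0; 0 -30/17 4/17 0; 0 0 0 1]
T5·…·T1 = [6 32/17 15/17 0; -3/2 -16/17 -15/34 0; 0 -30/17 4/17 0; 0 0 0 1]
det M = -3; M⁻¹ = [1/3 2/3 0 0; -2/17 -8/17 -15/34 0; -15/17 -60/17 16/17 0; 0 0 0 1]
M⁻¹ · (-11, 5/2, -2)ᵀ = (-2, 1, -1)ᵀ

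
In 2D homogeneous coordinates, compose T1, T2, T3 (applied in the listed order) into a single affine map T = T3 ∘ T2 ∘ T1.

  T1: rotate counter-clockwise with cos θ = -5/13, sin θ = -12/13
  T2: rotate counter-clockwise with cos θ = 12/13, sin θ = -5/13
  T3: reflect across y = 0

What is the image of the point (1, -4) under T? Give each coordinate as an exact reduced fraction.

T1 rotate counter-clockwise with cos θ = -5/13, sin θ = -12/13: (1, -4) → (-53/13, 8/13)
T2 rotate counter-clockwise with cos θ = 12/13, sin θ = -5/13: (-53/13, 8/13) → (-596/169, 361/169)
T3 reflect across y = 0: (-596/169, 361/169) → (-596/169, -361/169)

T(p) = (-596/169, -361/169)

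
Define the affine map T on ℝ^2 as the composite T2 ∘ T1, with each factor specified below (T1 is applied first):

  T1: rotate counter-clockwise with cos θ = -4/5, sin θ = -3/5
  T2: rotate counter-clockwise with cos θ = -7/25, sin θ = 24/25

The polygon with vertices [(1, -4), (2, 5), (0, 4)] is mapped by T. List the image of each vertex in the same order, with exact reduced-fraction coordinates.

image vertices: (-8/5, -19/5), (23/5, 14/5), (12/5, 16/5)

T1 rotate counter-clockwise with cos θ = -4/5, sin θ = -3/5: (1, -4) → (-16/5, 13/5); (2, 5) → (7/5, -26/5); (0, 4) → (12/5, -16/5)
T2 rotate counter-clockwise with cos θ = -7/25, sin θ = 24/25: (-16/5, 13/5) → (-8/5, -19/5); (7/5, -26/5) → (23/5, 14/5); (12/5, -16/5) → (12/5, 16/5)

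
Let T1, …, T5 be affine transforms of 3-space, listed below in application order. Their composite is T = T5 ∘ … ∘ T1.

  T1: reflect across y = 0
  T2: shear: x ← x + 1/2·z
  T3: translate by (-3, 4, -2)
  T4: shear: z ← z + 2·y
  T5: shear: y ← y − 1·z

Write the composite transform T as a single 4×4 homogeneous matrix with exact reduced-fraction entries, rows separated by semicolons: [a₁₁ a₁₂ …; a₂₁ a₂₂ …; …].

T1 = [1 0 0 0; 0 -1 0 0; 0 0 1 0; 0 0 0 1]
T2·T1 = [1 0 1/2 0; 0 -1 0 0; 0 0 1 0; 0 0 0 1]
T3·…·T1 = [1 0 1/2 -3; 0 -1 0 4; 0 0 1 -2; 0 0 0 1]
T4·…·T1 = [1 0 1/2 -3; 0 -1 0 4; 0 -2 1 6; 0 0 0 1]
T5·…·T1 = [1 0 1/2 -3; 0 1 -1 -2; 0 -2 1 6; 0 0 0 1]

T = [1 0 1/2 -3; 0 1 -1 -2; 0 -2 1 6; 0 0 0 1]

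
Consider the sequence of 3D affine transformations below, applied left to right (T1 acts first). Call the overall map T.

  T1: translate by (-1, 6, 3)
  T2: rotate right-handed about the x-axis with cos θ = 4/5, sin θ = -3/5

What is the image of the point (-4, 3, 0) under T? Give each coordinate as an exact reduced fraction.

T(p) = (-5, 9, -3)

T1 translate by (-1, 6, 3): (-4, 3, 0) → (-5, 9, 3)
T2 rotate right-handed about the x-axis with cos θ = 4/5, sin θ = -3/5: (-5, 9, 3) → (-5, 9, -3)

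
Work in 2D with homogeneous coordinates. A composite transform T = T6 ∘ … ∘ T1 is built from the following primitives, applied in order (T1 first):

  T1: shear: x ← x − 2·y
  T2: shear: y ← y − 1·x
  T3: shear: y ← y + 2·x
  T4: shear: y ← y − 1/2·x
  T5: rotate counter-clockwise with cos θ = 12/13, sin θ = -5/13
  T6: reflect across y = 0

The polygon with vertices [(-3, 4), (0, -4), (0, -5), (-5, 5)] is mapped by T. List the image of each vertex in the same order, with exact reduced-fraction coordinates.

T1 shear: x ← x − 2·y: (-3, 4) → (-11, 4); (0, -4) → (8, -4); (0, -5) → (10, -5); (-5, 5) → (-15, 5)
T2 shear: y ← y − 1·x: (-11, 4) → (-11, 15); (8, -4) → (8, -12); (10, -5) → (10, -15); (-15, 5) → (-15, 20)
T3 shear: y ← y + 2·x: (-11, 15) → (-11, -7); (8, -12) → (8, 4); (10, -15) → (10, 5); (-15, 20) → (-15, -10)
T4 shear: y ← y − 1/2·x: (-11, -7) → (-11, -3/2); (8, 4) → (8, 0); (10, 5) → (10, 0); (-15, -10) → (-15, -5/2)
T5 rotate counter-clockwise with cos θ = 12/13, sin θ = -5/13: (-11, -3/2) → (-279/26, 37/13); (8, 0) → (96/13, -40/13); (10, 0) → (120/13, -50/13); (-15, -5/2) → (-385/26, 45/13)
T6 reflect across y = 0: (-279/26, 37/13) → (-279/26, -37/13); (96/13, -40/13) → (96/13, 40/13); (120/13, -50/13) → (120/13, 50/13); (-385/26, 45/13) → (-385/26, -45/13)

image vertices: (-279/26, -37/13), (96/13, 40/13), (120/13, 50/13), (-385/26, -45/13)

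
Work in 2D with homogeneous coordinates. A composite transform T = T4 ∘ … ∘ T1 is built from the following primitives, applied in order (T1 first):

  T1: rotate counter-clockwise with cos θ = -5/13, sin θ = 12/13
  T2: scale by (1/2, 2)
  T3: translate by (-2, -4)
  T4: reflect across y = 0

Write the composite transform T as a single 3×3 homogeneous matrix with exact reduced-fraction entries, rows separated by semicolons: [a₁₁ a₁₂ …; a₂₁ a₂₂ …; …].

T = [-5/26 -6/13 -2; -24/13 10/13 4; 0 0 1]

T1 = [-5/13 -12/13 0; 12/13 -5/13 0; 0 0 1]
T2·T1 = [-5/26 -6/13 0; 24/13 -10/13 0; 0 0 1]
T3·…·T1 = [-5/26 -6/13 -2; 24/13 -10/13 -4; 0 0 1]
T4·…·T1 = [-5/26 -6/13 -2; -24/13 10/13 4; 0 0 1]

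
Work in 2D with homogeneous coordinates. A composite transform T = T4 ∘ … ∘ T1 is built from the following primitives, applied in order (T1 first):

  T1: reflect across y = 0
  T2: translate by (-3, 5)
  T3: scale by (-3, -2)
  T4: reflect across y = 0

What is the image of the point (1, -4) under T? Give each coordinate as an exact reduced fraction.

T1 reflect across y = 0: (1, -4) → (1, 4)
T2 translate by (-3, 5): (1, 4) → (-2, 9)
T3 scale by (-3, -2): (-2, 9) → (6, -18)
T4 reflect across y = 0: (6, -18) → (6, 18)

T(p) = (6, 18)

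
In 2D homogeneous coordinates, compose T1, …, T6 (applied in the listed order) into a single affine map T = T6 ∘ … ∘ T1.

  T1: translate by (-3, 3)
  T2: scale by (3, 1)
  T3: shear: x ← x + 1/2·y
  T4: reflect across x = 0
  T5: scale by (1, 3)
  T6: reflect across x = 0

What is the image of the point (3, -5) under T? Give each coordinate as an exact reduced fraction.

T(p) = (-1, -6)

T1 translate by (-3, 3): (3, -5) → (0, -2)
T2 scale by (3, 1): (0, -2) → (0, -2)
T3 shear: x ← x + 1/2·y: (0, -2) → (-1, -2)
T4 reflect across x = 0: (-1, -2) → (1, -2)
T5 scale by (1, 3): (1, -2) → (1, -6)
T6 reflect across x = 0: (1, -6) → (-1, -6)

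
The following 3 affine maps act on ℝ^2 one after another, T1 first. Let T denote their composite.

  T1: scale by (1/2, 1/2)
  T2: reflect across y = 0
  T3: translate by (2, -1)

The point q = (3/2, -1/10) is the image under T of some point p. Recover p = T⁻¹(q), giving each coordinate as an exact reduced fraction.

p = (-1, -9/5)

T1 = [1/2 0 0; 0 1/2 0; 0 0 1]
T2·T1 = [1/2 0 0; 0 -1/2 0; 0 0 1]
T3·…·T1 = [1/2 0 2; 0 -1/2 -1; 0 0 1]
det M = -1/4; M⁻¹ = [2 0 -4; 0 -2 -2; 0 0 1]
M⁻¹ · (3/2, -1/10)ᵀ = (-1, -9/5)ᵀ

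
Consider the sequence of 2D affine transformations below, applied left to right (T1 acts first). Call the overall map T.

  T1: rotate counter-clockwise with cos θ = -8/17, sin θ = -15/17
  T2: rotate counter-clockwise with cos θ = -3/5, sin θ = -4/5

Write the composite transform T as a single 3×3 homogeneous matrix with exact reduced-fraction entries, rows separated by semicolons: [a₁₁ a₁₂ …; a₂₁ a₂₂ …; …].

T = [-36/85 -77/85 0; 77/85 -36/85 0; 0 0 1]

T1 = [-8/17 15/17 0; -15/17 -8/17 0; 0 0 1]
T2·T1 = [-36/85 -77/85 0; 77/85 -36/85 0; 0 0 1]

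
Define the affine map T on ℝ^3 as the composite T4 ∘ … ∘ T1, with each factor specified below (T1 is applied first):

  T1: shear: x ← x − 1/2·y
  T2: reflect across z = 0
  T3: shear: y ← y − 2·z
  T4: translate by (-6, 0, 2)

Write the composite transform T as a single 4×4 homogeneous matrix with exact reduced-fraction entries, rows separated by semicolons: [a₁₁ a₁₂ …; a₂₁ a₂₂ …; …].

T1 = [1 -1/2 0 0; 0 1 0 0; 0 0 1 0; 0 0 0 1]
T2·T1 = [1 -1/2 0 0; 0 1 0 0; 0 0 -1 0; 0 0 0 1]
T3·…·T1 = [1 -1/2 0 0; 0 1 2 0; 0 0 -1 0; 0 0 0 1]
T4·…·T1 = [1 -1/2 0 -6; 0 1 2 0; 0 0 -1 2; 0 0 0 1]

T = [1 -1/2 0 -6; 0 1 2 0; 0 0 -1 2; 0 0 0 1]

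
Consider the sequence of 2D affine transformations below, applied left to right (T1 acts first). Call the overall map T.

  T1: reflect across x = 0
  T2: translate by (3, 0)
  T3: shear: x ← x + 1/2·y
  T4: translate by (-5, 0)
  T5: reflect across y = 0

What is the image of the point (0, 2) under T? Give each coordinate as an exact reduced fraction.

T(p) = (-1, -2)

T1 reflect across x = 0: (0, 2) → (0, 2)
T2 translate by (3, 0): (0, 2) → (3, 2)
T3 shear: x ← x + 1/2·y: (3, 2) → (4, 2)
T4 translate by (-5, 0): (4, 2) → (-1, 2)
T5 reflect across y = 0: (-1, 2) → (-1, -2)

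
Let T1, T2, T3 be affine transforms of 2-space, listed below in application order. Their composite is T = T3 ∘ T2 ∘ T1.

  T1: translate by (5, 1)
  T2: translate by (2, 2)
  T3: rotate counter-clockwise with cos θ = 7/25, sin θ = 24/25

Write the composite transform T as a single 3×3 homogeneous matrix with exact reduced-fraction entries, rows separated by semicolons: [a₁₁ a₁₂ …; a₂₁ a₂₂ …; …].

T = [7/25 -24/25 -23/25; 24/25 7/25 189/25; 0 0 1]

T1 = [1 0 5; 0 1 1; 0 0 1]
T2·T1 = [1 0 7; 0 1 3; 0 0 1]
T3·…·T1 = [7/25 -24/25 -23/25; 24/25 7/25 189/25; 0 0 1]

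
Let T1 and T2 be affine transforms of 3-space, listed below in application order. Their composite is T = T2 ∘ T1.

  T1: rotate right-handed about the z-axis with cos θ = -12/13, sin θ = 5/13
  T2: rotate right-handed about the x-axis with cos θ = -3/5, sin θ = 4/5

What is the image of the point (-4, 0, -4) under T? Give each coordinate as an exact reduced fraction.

T(p) = (48/13, 268/65, 76/65)

T1 rotate right-handed about the z-axis with cos θ = -12/13, sin θ = 5/13: (-4, 0, -4) → (48/13, -20/13, -4)
T2 rotate right-handed about the x-axis with cos θ = -3/5, sin θ = 4/5: (48/13, -20/13, -4) → (48/13, 268/65, 76/65)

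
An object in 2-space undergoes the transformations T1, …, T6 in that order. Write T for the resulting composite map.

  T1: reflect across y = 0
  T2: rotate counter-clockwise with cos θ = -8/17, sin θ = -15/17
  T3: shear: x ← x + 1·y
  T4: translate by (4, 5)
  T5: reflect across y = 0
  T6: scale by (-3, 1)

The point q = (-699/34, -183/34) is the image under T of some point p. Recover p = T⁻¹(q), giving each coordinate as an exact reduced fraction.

p = (-3/2, -2)

T1 = [1 0 0; 0 -1 0; 0 0 1]
T2·T1 = [-8/17 -15/17 0; -15/17 8/17 0; 0 0 1]
T3·…·T1 = [-23/17 -7/17 0; -15/17 8/17 0; 0 0 1]
T4·…·T1 = [-23/17 -7/17 4; -15/17 8/17 5; 0 0 1]
T5·…·T1 = [-23/17 -7/17 4; 15/17 -8/17 -5; 0 0 1]
T6·…·T1 = [69/17 21/17 -12; 15/17 -8/17 -5; 0 0 1]
det M = -3; M⁻¹ = [8/51 7/17 67/17; 5/17 -23/17 -55/17; 0 0 1]
M⁻¹ · (-699/34, -183/34)ᵀ = (-3/2, -2)ᵀ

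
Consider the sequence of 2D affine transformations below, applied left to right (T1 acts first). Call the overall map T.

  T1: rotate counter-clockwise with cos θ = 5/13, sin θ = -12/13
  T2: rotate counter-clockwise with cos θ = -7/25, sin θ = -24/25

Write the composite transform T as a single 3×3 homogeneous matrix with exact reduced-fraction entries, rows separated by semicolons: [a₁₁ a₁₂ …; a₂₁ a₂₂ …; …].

T = [-323/325 36/325 0; -36/325 -323/325 0; 0 0 1]

T1 = [5/13 12/13 0; -12/13 5/13 0; 0 0 1]
T2·T1 = [-323/325 36/325 0; -36/325 -323/325 0; 0 0 1]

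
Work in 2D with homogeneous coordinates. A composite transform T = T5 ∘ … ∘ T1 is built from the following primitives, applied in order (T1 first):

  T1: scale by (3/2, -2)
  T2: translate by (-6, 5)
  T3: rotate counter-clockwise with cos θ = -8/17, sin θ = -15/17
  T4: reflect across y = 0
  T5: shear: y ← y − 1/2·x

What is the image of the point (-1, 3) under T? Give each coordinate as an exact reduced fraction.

T1 scale by (3/2, -2): (-1, 3) → (-3/2, -6)
T2 translate by (-6, 5): (-3/2, -6) → (-15/2, -1)
T3 rotate counter-clockwise with cos θ = -8/17, sin θ = -15/17: (-15/2, -1) → (45/17, 241/34)
T4 reflect across y = 0: (45/17, 241/34) → (45/17, -241/34)
T5 shear: y ← y − 1/2·x: (45/17, -241/34) → (45/17, -143/17)

T(p) = (45/17, -143/17)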